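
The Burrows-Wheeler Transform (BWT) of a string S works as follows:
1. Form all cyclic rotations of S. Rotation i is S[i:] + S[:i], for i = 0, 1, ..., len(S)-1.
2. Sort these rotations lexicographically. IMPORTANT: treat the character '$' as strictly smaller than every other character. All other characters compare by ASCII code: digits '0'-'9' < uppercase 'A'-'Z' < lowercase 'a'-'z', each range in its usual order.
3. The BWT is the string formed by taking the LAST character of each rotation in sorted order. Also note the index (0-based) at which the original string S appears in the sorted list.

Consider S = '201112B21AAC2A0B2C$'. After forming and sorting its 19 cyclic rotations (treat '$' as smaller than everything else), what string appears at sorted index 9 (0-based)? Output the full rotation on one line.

All 19 rotations (rotation i = S[i:]+S[:i]):
  rot[0] = 201112B21AAC2A0B2C$
  rot[1] = 01112B21AAC2A0B2C$2
  rot[2] = 1112B21AAC2A0B2C$20
  rot[3] = 112B21AAC2A0B2C$201
  rot[4] = 12B21AAC2A0B2C$2011
  rot[5] = 2B21AAC2A0B2C$20111
  rot[6] = B21AAC2A0B2C$201112
  rot[7] = 21AAC2A0B2C$201112B
  rot[8] = 1AAC2A0B2C$201112B2
  rot[9] = AAC2A0B2C$201112B21
  rot[10] = AC2A0B2C$201112B21A
  rot[11] = C2A0B2C$201112B21AA
  rot[12] = 2A0B2C$201112B21AAC
  rot[13] = A0B2C$201112B21AAC2
  rot[14] = 0B2C$201112B21AAC2A
  rot[15] = B2C$201112B21AAC2A0
  rot[16] = 2C$201112B21AAC2A0B
  rot[17] = C$201112B21AAC2A0B2
  rot[18] = $201112B21AAC2A0B2C
Sorted (with $ < everything):
  sorted[0] = $201112B21AAC2A0B2C
  sorted[1] = 01112B21AAC2A0B2C$2
  sorted[2] = 0B2C$201112B21AAC2A
  sorted[3] = 1112B21AAC2A0B2C$20
  sorted[4] = 112B21AAC2A0B2C$201
  sorted[5] = 12B21AAC2A0B2C$2011
  sorted[6] = 1AAC2A0B2C$201112B2
  sorted[7] = 201112B21AAC2A0B2C$
  sorted[8] = 21AAC2A0B2C$201112B
  sorted[9] = 2A0B2C$201112B21AAC
  sorted[10] = 2B21AAC2A0B2C$20111
  sorted[11] = 2C$201112B21AAC2A0B
  sorted[12] = A0B2C$201112B21AAC2
  sorted[13] = AAC2A0B2C$201112B21
  sorted[14] = AC2A0B2C$201112B21A
  sorted[15] = B21AAC2A0B2C$201112
  sorted[16] = B2C$201112B21AAC2A0
  sorted[17] = C$201112B21AAC2A0B2
  sorted[18] = C2A0B2C$201112B21AA
sorted[9] = 2A0B2C$201112B21AAC

Answer: 2A0B2C$201112B21AAC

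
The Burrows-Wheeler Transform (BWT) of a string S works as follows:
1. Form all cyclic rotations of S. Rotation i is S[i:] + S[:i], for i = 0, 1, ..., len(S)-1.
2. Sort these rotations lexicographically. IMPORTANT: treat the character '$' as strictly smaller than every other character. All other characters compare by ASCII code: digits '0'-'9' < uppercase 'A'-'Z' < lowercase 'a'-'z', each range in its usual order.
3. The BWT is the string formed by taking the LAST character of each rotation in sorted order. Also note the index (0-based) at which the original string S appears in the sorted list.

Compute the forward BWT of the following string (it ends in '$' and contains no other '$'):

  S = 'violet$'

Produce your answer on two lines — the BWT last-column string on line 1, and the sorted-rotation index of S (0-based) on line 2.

All 7 rotations (rotation i = S[i:]+S[:i]):
  rot[0] = violet$
  rot[1] = iolet$v
  rot[2] = olet$vi
  rot[3] = let$vio
  rot[4] = et$viol
  rot[5] = t$viole
  rot[6] = $violet
Sorted (with $ < everything):
  sorted[0] = $violet  (last char: 't')
  sorted[1] = et$viol  (last char: 'l')
  sorted[2] = iolet$v  (last char: 'v')
  sorted[3] = let$vio  (last char: 'o')
  sorted[4] = olet$vi  (last char: 'i')
  sorted[5] = t$viole  (last char: 'e')
  sorted[6] = violet$  (last char: '$')
Last column: tlvoie$
Original string S is at sorted index 6

Answer: tlvoie$
6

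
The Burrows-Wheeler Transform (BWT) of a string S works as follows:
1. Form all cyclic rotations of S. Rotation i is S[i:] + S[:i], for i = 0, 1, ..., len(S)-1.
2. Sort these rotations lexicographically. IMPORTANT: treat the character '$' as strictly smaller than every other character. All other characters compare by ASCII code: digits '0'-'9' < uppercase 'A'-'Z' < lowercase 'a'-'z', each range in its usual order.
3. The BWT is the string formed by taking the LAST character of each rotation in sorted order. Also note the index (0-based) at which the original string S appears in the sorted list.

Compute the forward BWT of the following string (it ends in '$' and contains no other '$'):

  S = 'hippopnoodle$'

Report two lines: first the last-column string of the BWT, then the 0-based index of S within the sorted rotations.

Answer: eol$hdponpopi
3

Derivation:
All 13 rotations (rotation i = S[i:]+S[:i]):
  rot[0] = hippopnoodle$
  rot[1] = ippopnoodle$h
  rot[2] = ppopnoodle$hi
  rot[3] = popnoodle$hip
  rot[4] = opnoodle$hipp
  rot[5] = pnoodle$hippo
  rot[6] = noodle$hippop
  rot[7] = oodle$hippopn
  rot[8] = odle$hippopno
  rot[9] = dle$hippopnoo
  rot[10] = le$hippopnood
  rot[11] = e$hippopnoodl
  rot[12] = $hippopnoodle
Sorted (with $ < everything):
  sorted[0] = $hippopnoodle  (last char: 'e')
  sorted[1] = dle$hippopnoo  (last char: 'o')
  sorted[2] = e$hippopnoodl  (last char: 'l')
  sorted[3] = hippopnoodle$  (last char: '$')
  sorted[4] = ippopnoodle$h  (last char: 'h')
  sorted[5] = le$hippopnood  (last char: 'd')
  sorted[6] = noodle$hippop  (last char: 'p')
  sorted[7] = odle$hippopno  (last char: 'o')
  sorted[8] = oodle$hippopn  (last char: 'n')
  sorted[9] = opnoodle$hipp  (last char: 'p')
  sorted[10] = pnoodle$hippo  (last char: 'o')
  sorted[11] = popnoodle$hip  (last char: 'p')
  sorted[12] = ppopnoodle$hi  (last char: 'i')
Last column: eol$hdponpopi
Original string S is at sorted index 3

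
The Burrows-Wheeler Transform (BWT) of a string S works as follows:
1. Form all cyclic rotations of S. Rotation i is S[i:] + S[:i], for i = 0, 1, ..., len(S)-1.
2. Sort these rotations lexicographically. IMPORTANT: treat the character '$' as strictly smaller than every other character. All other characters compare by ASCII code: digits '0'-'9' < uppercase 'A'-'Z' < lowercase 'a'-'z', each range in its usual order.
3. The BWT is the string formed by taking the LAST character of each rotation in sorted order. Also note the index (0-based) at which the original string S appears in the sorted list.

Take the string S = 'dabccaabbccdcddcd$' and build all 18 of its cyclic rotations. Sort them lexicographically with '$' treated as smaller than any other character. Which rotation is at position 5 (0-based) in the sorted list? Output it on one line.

All 18 rotations (rotation i = S[i:]+S[:i]):
  rot[0] = dabccaabbccdcddcd$
  rot[1] = abccaabbccdcddcd$d
  rot[2] = bccaabbccdcddcd$da
  rot[3] = ccaabbccdcddcd$dab
  rot[4] = caabbccdcddcd$dabc
  rot[5] = aabbccdcddcd$dabcc
  rot[6] = abbccdcddcd$dabcca
  rot[7] = bbccdcddcd$dabccaa
  rot[8] = bccdcddcd$dabccaab
  rot[9] = ccdcddcd$dabccaabb
  rot[10] = cdcddcd$dabccaabbc
  rot[11] = dcddcd$dabccaabbcc
  rot[12] = cddcd$dabccaabbccd
  rot[13] = ddcd$dabccaabbccdc
  rot[14] = dcd$dabccaabbccdcd
  rot[15] = cd$dabccaabbccdcdd
  rot[16] = d$dabccaabbccdcddc
  rot[17] = $dabccaabbccdcddcd
Sorted (with $ < everything):
  sorted[0] = $dabccaabbccdcddcd
  sorted[1] = aabbccdcddcd$dabcc
  sorted[2] = abbccdcddcd$dabcca
  sorted[3] = abccaabbccdcddcd$d
  sorted[4] = bbccdcddcd$dabccaa
  sorted[5] = bccaabbccdcddcd$da
  sorted[6] = bccdcddcd$dabccaab
  sorted[7] = caabbccdcddcd$dabc
  sorted[8] = ccaabbccdcddcd$dab
  sorted[9] = ccdcddcd$dabccaabb
  sorted[10] = cd$dabccaabbccdcdd
  sorted[11] = cdcddcd$dabccaabbc
  sorted[12] = cddcd$dabccaabbccd
  sorted[13] = d$dabccaabbccdcddc
  sorted[14] = dabccaabbccdcddcd$
  sorted[15] = dcd$dabccaabbccdcd
  sorted[16] = dcddcd$dabccaabbcc
  sorted[17] = ddcd$dabccaabbccdc
sorted[5] = bccaabbccdcddcd$da

Answer: bccaabbccdcddcd$da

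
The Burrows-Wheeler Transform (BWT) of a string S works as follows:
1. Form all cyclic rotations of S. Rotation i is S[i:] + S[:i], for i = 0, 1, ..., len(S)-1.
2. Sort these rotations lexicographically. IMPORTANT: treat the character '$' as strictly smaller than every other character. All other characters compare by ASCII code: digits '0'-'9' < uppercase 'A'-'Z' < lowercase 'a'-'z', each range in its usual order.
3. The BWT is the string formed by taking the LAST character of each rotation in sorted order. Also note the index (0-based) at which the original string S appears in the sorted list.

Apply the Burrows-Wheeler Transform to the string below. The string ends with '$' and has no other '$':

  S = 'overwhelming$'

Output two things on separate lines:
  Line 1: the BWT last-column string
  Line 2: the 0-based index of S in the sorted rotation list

Answer: ghvnwmeli$eor
9

Derivation:
All 13 rotations (rotation i = S[i:]+S[:i]):
  rot[0] = overwhelming$
  rot[1] = verwhelming$o
  rot[2] = erwhelming$ov
  rot[3] = rwhelming$ove
  rot[4] = whelming$over
  rot[5] = helming$overw
  rot[6] = elming$overwh
  rot[7] = lming$overwhe
  rot[8] = ming$overwhel
  rot[9] = ing$overwhelm
  rot[10] = ng$overwhelmi
  rot[11] = g$overwhelmin
  rot[12] = $overwhelming
Sorted (with $ < everything):
  sorted[0] = $overwhelming  (last char: 'g')
  sorted[1] = elming$overwh  (last char: 'h')
  sorted[2] = erwhelming$ov  (last char: 'v')
  sorted[3] = g$overwhelmin  (last char: 'n')
  sorted[4] = helming$overw  (last char: 'w')
  sorted[5] = ing$overwhelm  (last char: 'm')
  sorted[6] = lming$overwhe  (last char: 'e')
  sorted[7] = ming$overwhel  (last char: 'l')
  sorted[8] = ng$overwhelmi  (last char: 'i')
  sorted[9] = overwhelming$  (last char: '$')
  sorted[10] = rwhelming$ove  (last char: 'e')
  sorted[11] = verwhelming$o  (last char: 'o')
  sorted[12] = whelming$over  (last char: 'r')
Last column: ghvnwmeli$eor
Original string S is at sorted index 9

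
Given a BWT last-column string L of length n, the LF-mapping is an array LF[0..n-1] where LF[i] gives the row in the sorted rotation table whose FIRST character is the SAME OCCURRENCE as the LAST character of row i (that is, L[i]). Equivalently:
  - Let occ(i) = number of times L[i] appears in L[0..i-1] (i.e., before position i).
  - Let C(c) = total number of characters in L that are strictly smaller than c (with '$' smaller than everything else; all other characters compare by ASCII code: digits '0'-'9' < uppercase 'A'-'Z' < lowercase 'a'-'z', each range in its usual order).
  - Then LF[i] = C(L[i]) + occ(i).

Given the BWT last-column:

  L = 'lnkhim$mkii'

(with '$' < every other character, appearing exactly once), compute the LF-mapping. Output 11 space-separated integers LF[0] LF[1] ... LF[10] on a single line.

Char counts: '$':1, 'h':1, 'i':3, 'k':2, 'l':1, 'm':2, 'n':1
C (first-col start): C('$')=0, C('h')=1, C('i')=2, C('k')=5, C('l')=7, C('m')=8, C('n')=10
L[0]='l': occ=0, LF[0]=C('l')+0=7+0=7
L[1]='n': occ=0, LF[1]=C('n')+0=10+0=10
L[2]='k': occ=0, LF[2]=C('k')+0=5+0=5
L[3]='h': occ=0, LF[3]=C('h')+0=1+0=1
L[4]='i': occ=0, LF[4]=C('i')+0=2+0=2
L[5]='m': occ=0, LF[5]=C('m')+0=8+0=8
L[6]='$': occ=0, LF[6]=C('$')+0=0+0=0
L[7]='m': occ=1, LF[7]=C('m')+1=8+1=9
L[8]='k': occ=1, LF[8]=C('k')+1=5+1=6
L[9]='i': occ=1, LF[9]=C('i')+1=2+1=3
L[10]='i': occ=2, LF[10]=C('i')+2=2+2=4

Answer: 7 10 5 1 2 8 0 9 6 3 4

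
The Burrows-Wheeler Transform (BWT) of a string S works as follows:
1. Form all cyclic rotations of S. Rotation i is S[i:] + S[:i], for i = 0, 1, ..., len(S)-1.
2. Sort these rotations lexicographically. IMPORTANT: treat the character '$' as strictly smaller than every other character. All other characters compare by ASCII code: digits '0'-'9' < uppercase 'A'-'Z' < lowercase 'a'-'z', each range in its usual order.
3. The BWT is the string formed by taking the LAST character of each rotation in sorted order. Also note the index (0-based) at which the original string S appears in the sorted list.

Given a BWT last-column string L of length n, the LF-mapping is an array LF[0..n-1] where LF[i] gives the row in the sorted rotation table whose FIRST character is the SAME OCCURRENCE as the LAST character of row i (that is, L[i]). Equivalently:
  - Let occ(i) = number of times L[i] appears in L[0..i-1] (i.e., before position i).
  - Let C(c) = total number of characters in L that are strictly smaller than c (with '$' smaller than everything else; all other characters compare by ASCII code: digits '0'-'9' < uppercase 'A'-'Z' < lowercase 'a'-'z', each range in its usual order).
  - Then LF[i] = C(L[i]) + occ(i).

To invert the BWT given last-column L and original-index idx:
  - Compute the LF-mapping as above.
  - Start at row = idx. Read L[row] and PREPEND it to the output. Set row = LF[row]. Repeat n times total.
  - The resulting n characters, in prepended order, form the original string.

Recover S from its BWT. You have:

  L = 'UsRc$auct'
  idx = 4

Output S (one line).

LF mapping: 2 6 1 4 0 3 8 5 7
Walk LF starting at row 4, prepending L[row]:
  step 1: row=4, L[4]='$', prepend. Next row=LF[4]=0
  step 2: row=0, L[0]='U', prepend. Next row=LF[0]=2
  step 3: row=2, L[2]='R', prepend. Next row=LF[2]=1
  step 4: row=1, L[1]='s', prepend. Next row=LF[1]=6
  step 5: row=6, L[6]='u', prepend. Next row=LF[6]=8
  step 6: row=8, L[8]='t', prepend. Next row=LF[8]=7
  step 7: row=7, L[7]='c', prepend. Next row=LF[7]=5
  step 8: row=5, L[5]='a', prepend. Next row=LF[5]=3
  step 9: row=3, L[3]='c', prepend. Next row=LF[3]=4
Reversed output: cactusRU$

Answer: cactusRU$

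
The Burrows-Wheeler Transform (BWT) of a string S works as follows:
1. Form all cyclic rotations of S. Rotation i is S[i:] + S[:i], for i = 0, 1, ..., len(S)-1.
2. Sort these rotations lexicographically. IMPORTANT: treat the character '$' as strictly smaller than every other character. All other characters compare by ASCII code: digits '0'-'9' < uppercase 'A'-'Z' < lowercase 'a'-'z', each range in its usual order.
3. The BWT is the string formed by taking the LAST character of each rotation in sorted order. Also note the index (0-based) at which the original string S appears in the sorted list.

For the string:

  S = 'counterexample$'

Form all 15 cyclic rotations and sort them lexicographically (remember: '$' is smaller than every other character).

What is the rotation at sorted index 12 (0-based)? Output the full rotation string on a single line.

All 15 rotations (rotation i = S[i:]+S[:i]):
  rot[0] = counterexample$
  rot[1] = ounterexample$c
  rot[2] = unterexample$co
  rot[3] = nterexample$cou
  rot[4] = terexample$coun
  rot[5] = erexample$count
  rot[6] = rexample$counte
  rot[7] = example$counter
  rot[8] = xample$countere
  rot[9] = ample$counterex
  rot[10] = mple$counterexa
  rot[11] = ple$counterexam
  rot[12] = le$counterexamp
  rot[13] = e$counterexampl
  rot[14] = $counterexample
Sorted (with $ < everything):
  sorted[0] = $counterexample
  sorted[1] = ample$counterex
  sorted[2] = counterexample$
  sorted[3] = e$counterexampl
  sorted[4] = erexample$count
  sorted[5] = example$counter
  sorted[6] = le$counterexamp
  sorted[7] = mple$counterexa
  sorted[8] = nterexample$cou
  sorted[9] = ounterexample$c
  sorted[10] = ple$counterexam
  sorted[11] = rexample$counte
  sorted[12] = terexample$coun
  sorted[13] = unterexample$co
  sorted[14] = xample$countere
sorted[12] = terexample$coun

Answer: terexample$coun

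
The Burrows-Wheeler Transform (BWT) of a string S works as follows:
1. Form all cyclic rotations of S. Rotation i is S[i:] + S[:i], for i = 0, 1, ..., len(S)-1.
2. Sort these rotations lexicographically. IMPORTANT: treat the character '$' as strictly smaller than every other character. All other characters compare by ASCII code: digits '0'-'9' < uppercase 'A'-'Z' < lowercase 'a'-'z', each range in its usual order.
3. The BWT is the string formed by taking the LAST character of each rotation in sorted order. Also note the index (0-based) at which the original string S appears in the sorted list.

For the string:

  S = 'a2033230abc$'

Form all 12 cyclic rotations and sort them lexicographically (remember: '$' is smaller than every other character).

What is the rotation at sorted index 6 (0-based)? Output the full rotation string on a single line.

Answer: 3230abc$a203

Derivation:
All 12 rotations (rotation i = S[i:]+S[:i]):
  rot[0] = a2033230abc$
  rot[1] = 2033230abc$a
  rot[2] = 033230abc$a2
  rot[3] = 33230abc$a20
  rot[4] = 3230abc$a203
  rot[5] = 230abc$a2033
  rot[6] = 30abc$a20332
  rot[7] = 0abc$a203323
  rot[8] = abc$a2033230
  rot[9] = bc$a2033230a
  rot[10] = c$a2033230ab
  rot[11] = $a2033230abc
Sorted (with $ < everything):
  sorted[0] = $a2033230abc
  sorted[1] = 033230abc$a2
  sorted[2] = 0abc$a203323
  sorted[3] = 2033230abc$a
  sorted[4] = 230abc$a2033
  sorted[5] = 30abc$a20332
  sorted[6] = 3230abc$a203
  sorted[7] = 33230abc$a20
  sorted[8] = a2033230abc$
  sorted[9] = abc$a2033230
  sorted[10] = bc$a2033230a
  sorted[11] = c$a2033230ab
sorted[6] = 3230abc$a203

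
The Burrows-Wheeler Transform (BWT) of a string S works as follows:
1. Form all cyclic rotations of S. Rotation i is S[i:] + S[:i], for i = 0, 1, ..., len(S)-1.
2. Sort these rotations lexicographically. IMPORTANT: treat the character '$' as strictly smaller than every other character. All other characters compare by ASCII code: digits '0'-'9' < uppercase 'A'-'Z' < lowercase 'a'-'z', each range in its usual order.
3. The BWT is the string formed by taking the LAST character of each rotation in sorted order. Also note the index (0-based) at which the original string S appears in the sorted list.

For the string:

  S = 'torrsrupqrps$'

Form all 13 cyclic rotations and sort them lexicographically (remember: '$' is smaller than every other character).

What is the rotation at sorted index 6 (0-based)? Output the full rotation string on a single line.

Answer: rrsrupqrps$to

Derivation:
All 13 rotations (rotation i = S[i:]+S[:i]):
  rot[0] = torrsrupqrps$
  rot[1] = orrsrupqrps$t
  rot[2] = rrsrupqrps$to
  rot[3] = rsrupqrps$tor
  rot[4] = srupqrps$torr
  rot[5] = rupqrps$torrs
  rot[6] = upqrps$torrsr
  rot[7] = pqrps$torrsru
  rot[8] = qrps$torrsrup
  rot[9] = rps$torrsrupq
  rot[10] = ps$torrsrupqr
  rot[11] = s$torrsrupqrp
  rot[12] = $torrsrupqrps
Sorted (with $ < everything):
  sorted[0] = $torrsrupqrps
  sorted[1] = orrsrupqrps$t
  sorted[2] = pqrps$torrsru
  sorted[3] = ps$torrsrupqr
  sorted[4] = qrps$torrsrup
  sorted[5] = rps$torrsrupq
  sorted[6] = rrsrupqrps$to
  sorted[7] = rsrupqrps$tor
  sorted[8] = rupqrps$torrs
  sorted[9] = s$torrsrupqrp
  sorted[10] = srupqrps$torr
  sorted[11] = torrsrupqrps$
  sorted[12] = upqrps$torrsr
sorted[6] = rrsrupqrps$to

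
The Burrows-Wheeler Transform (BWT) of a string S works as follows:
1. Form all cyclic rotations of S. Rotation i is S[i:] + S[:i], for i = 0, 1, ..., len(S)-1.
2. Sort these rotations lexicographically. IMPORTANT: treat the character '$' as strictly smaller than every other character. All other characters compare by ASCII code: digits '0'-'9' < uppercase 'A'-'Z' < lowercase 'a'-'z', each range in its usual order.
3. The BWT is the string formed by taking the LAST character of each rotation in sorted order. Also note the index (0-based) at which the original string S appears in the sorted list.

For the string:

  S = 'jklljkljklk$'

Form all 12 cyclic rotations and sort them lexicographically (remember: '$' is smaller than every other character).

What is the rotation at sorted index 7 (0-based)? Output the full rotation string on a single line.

Answer: klljkljklk$j

Derivation:
All 12 rotations (rotation i = S[i:]+S[:i]):
  rot[0] = jklljkljklk$
  rot[1] = klljkljklk$j
  rot[2] = lljkljklk$jk
  rot[3] = ljkljklk$jkl
  rot[4] = jkljklk$jkll
  rot[5] = kljklk$jkllj
  rot[6] = ljklk$jklljk
  rot[7] = jklk$jklljkl
  rot[8] = klk$jklljklj
  rot[9] = lk$jklljkljk
  rot[10] = k$jklljkljkl
  rot[11] = $jklljkljklk
Sorted (with $ < everything):
  sorted[0] = $jklljkljklk
  sorted[1] = jkljklk$jkll
  sorted[2] = jklk$jklljkl
  sorted[3] = jklljkljklk$
  sorted[4] = k$jklljkljkl
  sorted[5] = kljklk$jkllj
  sorted[6] = klk$jklljklj
  sorted[7] = klljkljklk$j
  sorted[8] = ljkljklk$jkl
  sorted[9] = ljklk$jklljk
  sorted[10] = lk$jklljkljk
  sorted[11] = lljkljklk$jk
sorted[7] = klljkljklk$j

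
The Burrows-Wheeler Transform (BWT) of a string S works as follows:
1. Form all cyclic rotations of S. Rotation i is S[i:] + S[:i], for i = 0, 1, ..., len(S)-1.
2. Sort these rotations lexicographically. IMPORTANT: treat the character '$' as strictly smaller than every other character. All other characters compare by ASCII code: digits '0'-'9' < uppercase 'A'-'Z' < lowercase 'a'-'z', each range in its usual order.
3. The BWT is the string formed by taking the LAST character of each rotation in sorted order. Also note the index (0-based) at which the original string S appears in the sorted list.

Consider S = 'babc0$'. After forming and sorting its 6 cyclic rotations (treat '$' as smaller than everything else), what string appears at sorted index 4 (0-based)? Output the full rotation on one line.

Answer: bc0$ba

Derivation:
All 6 rotations (rotation i = S[i:]+S[:i]):
  rot[0] = babc0$
  rot[1] = abc0$b
  rot[2] = bc0$ba
  rot[3] = c0$bab
  rot[4] = 0$babc
  rot[5] = $babc0
Sorted (with $ < everything):
  sorted[0] = $babc0
  sorted[1] = 0$babc
  sorted[2] = abc0$b
  sorted[3] = babc0$
  sorted[4] = bc0$ba
  sorted[5] = c0$bab
sorted[4] = bc0$ba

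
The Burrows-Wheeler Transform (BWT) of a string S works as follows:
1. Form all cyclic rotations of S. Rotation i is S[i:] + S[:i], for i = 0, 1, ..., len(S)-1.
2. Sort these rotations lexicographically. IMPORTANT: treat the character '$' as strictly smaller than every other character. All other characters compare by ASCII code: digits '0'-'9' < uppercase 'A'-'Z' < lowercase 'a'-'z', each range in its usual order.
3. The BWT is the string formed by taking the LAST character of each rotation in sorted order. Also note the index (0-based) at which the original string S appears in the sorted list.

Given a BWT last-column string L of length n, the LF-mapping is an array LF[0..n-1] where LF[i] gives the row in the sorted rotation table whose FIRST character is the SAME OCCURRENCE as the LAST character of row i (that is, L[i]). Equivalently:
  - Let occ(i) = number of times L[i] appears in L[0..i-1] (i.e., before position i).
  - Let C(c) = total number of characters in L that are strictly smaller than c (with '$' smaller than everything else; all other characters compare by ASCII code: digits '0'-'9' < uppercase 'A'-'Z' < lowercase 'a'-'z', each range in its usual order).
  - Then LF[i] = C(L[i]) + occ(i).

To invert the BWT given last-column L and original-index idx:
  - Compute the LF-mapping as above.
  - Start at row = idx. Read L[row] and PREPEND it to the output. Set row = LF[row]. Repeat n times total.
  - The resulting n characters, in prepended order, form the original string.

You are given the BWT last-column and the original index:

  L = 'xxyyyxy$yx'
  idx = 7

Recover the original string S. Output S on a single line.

LF mapping: 1 2 5 6 7 3 8 0 9 4
Walk LF starting at row 7, prepending L[row]:
  step 1: row=7, L[7]='$', prepend. Next row=LF[7]=0
  step 2: row=0, L[0]='x', prepend. Next row=LF[0]=1
  step 3: row=1, L[1]='x', prepend. Next row=LF[1]=2
  step 4: row=2, L[2]='y', prepend. Next row=LF[2]=5
  step 5: row=5, L[5]='x', prepend. Next row=LF[5]=3
  step 6: row=3, L[3]='y', prepend. Next row=LF[3]=6
  step 7: row=6, L[6]='y', prepend. Next row=LF[6]=8
  step 8: row=8, L[8]='y', prepend. Next row=LF[8]=9
  step 9: row=9, L[9]='x', prepend. Next row=LF[9]=4
  step 10: row=4, L[4]='y', prepend. Next row=LF[4]=7
Reversed output: yxyyyxyxx$

Answer: yxyyyxyxx$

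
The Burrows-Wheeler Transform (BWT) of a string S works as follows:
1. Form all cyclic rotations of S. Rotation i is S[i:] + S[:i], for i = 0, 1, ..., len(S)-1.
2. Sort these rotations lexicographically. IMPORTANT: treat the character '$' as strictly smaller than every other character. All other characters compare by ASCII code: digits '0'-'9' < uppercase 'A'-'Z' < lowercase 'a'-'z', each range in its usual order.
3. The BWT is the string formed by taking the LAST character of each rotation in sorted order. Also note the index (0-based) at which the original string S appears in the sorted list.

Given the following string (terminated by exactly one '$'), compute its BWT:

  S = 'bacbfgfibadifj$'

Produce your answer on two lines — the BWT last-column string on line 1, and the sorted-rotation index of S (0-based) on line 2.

All 15 rotations (rotation i = S[i:]+S[:i]):
  rot[0] = bacbfgfibadifj$
  rot[1] = acbfgfibadifj$b
  rot[2] = cbfgfibadifj$ba
  rot[3] = bfgfibadifj$bac
  rot[4] = fgfibadifj$bacb
  rot[5] = gfibadifj$bacbf
  rot[6] = fibadifj$bacbfg
  rot[7] = ibadifj$bacbfgf
  rot[8] = badifj$bacbfgfi
  rot[9] = adifj$bacbfgfib
  rot[10] = difj$bacbfgfiba
  rot[11] = ifj$bacbfgfibad
  rot[12] = fj$bacbfgfibadi
  rot[13] = j$bacbfgfibadif
  rot[14] = $bacbfgfibadifj
Sorted (with $ < everything):
  sorted[0] = $bacbfgfibadifj  (last char: 'j')
  sorted[1] = acbfgfibadifj$b  (last char: 'b')
  sorted[2] = adifj$bacbfgfib  (last char: 'b')
  sorted[3] = bacbfgfibadifj$  (last char: '$')
  sorted[4] = badifj$bacbfgfi  (last char: 'i')
  sorted[5] = bfgfibadifj$bac  (last char: 'c')
  sorted[6] = cbfgfibadifj$ba  (last char: 'a')
  sorted[7] = difj$bacbfgfiba  (last char: 'a')
  sorted[8] = fgfibadifj$bacb  (last char: 'b')
  sorted[9] = fibadifj$bacbfg  (last char: 'g')
  sorted[10] = fj$bacbfgfibadi  (last char: 'i')
  sorted[11] = gfibadifj$bacbf  (last char: 'f')
  sorted[12] = ibadifj$bacbfgf  (last char: 'f')
  sorted[13] = ifj$bacbfgfibad  (last char: 'd')
  sorted[14] = j$bacbfgfibadif  (last char: 'f')
Last column: jbb$icaabgiffdf
Original string S is at sorted index 3

Answer: jbb$icaabgiffdf
3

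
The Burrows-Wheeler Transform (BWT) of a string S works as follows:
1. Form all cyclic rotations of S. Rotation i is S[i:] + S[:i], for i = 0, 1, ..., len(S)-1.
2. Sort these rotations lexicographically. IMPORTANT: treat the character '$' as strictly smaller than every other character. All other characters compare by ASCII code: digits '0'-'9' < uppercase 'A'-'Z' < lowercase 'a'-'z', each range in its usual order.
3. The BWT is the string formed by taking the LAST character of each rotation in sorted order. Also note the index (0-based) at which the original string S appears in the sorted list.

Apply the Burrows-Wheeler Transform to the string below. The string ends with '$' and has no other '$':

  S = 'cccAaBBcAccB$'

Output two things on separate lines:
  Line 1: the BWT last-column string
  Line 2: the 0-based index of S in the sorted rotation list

All 13 rotations (rotation i = S[i:]+S[:i]):
  rot[0] = cccAaBBcAccB$
  rot[1] = ccAaBBcAccB$c
  rot[2] = cAaBBcAccB$cc
  rot[3] = AaBBcAccB$ccc
  rot[4] = aBBcAccB$cccA
  rot[5] = BBcAccB$cccAa
  rot[6] = BcAccB$cccAaB
  rot[7] = cAccB$cccAaBB
  rot[8] = AccB$cccAaBBc
  rot[9] = ccB$cccAaBBcA
  rot[10] = cB$cccAaBBcAc
  rot[11] = B$cccAaBBcAcc
  rot[12] = $cccAaBBcAccB
Sorted (with $ < everything):
  sorted[0] = $cccAaBBcAccB  (last char: 'B')
  sorted[1] = AaBBcAccB$ccc  (last char: 'c')
  sorted[2] = AccB$cccAaBBc  (last char: 'c')
  sorted[3] = B$cccAaBBcAcc  (last char: 'c')
  sorted[4] = BBcAccB$cccAa  (last char: 'a')
  sorted[5] = BcAccB$cccAaB  (last char: 'B')
  sorted[6] = aBBcAccB$cccA  (last char: 'A')
  sorted[7] = cAaBBcAccB$cc  (last char: 'c')
  sorted[8] = cAccB$cccAaBB  (last char: 'B')
  sorted[9] = cB$cccAaBBcAc  (last char: 'c')
  sorted[10] = ccAaBBcAccB$c  (last char: 'c')
  sorted[11] = ccB$cccAaBBcA  (last char: 'A')
  sorted[12] = cccAaBBcAccB$  (last char: '$')
Last column: BcccaBAcBccA$
Original string S is at sorted index 12

Answer: BcccaBAcBccA$
12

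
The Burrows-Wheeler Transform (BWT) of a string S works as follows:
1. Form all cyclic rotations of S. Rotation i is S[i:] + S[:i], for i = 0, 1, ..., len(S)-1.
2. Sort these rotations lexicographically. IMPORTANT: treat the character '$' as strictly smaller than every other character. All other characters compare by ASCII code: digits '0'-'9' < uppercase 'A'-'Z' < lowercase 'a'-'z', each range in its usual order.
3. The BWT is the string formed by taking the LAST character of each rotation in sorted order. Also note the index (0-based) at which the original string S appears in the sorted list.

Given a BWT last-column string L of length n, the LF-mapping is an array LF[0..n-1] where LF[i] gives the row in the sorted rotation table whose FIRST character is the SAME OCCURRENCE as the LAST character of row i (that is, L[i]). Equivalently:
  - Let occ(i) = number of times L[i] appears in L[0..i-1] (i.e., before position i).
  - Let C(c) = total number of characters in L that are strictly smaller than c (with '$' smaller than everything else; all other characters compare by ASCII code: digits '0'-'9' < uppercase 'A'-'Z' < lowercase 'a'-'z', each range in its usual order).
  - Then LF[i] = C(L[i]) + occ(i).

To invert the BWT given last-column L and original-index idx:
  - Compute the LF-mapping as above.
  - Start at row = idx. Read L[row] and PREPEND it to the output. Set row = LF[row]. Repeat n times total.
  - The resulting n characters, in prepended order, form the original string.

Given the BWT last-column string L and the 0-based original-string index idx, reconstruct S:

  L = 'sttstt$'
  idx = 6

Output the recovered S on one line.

LF mapping: 1 3 4 2 5 6 0
Walk LF starting at row 6, prepending L[row]:
  step 1: row=6, L[6]='$', prepend. Next row=LF[6]=0
  step 2: row=0, L[0]='s', prepend. Next row=LF[0]=1
  step 3: row=1, L[1]='t', prepend. Next row=LF[1]=3
  step 4: row=3, L[3]='s', prepend. Next row=LF[3]=2
  step 5: row=2, L[2]='t', prepend. Next row=LF[2]=4
  step 6: row=4, L[4]='t', prepend. Next row=LF[4]=5
  step 7: row=5, L[5]='t', prepend. Next row=LF[5]=6
Reversed output: tttsts$

Answer: tttsts$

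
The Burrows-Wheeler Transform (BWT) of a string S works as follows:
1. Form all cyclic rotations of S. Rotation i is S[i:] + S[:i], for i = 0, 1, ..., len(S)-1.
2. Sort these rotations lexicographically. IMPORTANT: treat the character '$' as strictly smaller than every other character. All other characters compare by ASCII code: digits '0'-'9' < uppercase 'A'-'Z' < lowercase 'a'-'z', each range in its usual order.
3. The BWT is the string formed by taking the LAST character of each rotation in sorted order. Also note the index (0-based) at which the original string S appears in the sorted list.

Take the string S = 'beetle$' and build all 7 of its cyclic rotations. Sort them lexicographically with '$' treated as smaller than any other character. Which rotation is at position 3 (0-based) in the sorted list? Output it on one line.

Answer: eetle$b

Derivation:
All 7 rotations (rotation i = S[i:]+S[:i]):
  rot[0] = beetle$
  rot[1] = eetle$b
  rot[2] = etle$be
  rot[3] = tle$bee
  rot[4] = le$beet
  rot[5] = e$beetl
  rot[6] = $beetle
Sorted (with $ < everything):
  sorted[0] = $beetle
  sorted[1] = beetle$
  sorted[2] = e$beetl
  sorted[3] = eetle$b
  sorted[4] = etle$be
  sorted[5] = le$beet
  sorted[6] = tle$bee
sorted[3] = eetle$b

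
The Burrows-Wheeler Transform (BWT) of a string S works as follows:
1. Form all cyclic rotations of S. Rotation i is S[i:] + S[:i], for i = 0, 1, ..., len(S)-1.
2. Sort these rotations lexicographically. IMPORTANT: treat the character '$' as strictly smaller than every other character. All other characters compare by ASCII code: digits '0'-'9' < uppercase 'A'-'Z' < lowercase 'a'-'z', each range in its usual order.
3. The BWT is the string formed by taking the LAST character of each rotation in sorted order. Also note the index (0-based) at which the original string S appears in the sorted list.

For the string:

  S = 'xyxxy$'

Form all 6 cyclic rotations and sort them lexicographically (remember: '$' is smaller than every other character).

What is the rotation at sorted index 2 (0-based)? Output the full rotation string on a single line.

Answer: xy$xyx

Derivation:
All 6 rotations (rotation i = S[i:]+S[:i]):
  rot[0] = xyxxy$
  rot[1] = yxxy$x
  rot[2] = xxy$xy
  rot[3] = xy$xyx
  rot[4] = y$xyxx
  rot[5] = $xyxxy
Sorted (with $ < everything):
  sorted[0] = $xyxxy
  sorted[1] = xxy$xy
  sorted[2] = xy$xyx
  sorted[3] = xyxxy$
  sorted[4] = y$xyxx
  sorted[5] = yxxy$x
sorted[2] = xy$xyx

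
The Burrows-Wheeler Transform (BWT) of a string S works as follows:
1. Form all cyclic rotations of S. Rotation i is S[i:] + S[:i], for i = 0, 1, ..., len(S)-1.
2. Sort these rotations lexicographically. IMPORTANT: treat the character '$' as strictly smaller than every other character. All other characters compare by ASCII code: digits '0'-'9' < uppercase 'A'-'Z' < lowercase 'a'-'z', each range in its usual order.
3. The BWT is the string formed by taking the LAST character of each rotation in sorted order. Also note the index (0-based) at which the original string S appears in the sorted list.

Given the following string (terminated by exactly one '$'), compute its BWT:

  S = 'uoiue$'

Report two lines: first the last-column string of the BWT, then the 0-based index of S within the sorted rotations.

Answer: euoui$
5

Derivation:
All 6 rotations (rotation i = S[i:]+S[:i]):
  rot[0] = uoiue$
  rot[1] = oiue$u
  rot[2] = iue$uo
  rot[3] = ue$uoi
  rot[4] = e$uoiu
  rot[5] = $uoiue
Sorted (with $ < everything):
  sorted[0] = $uoiue  (last char: 'e')
  sorted[1] = e$uoiu  (last char: 'u')
  sorted[2] = iue$uo  (last char: 'o')
  sorted[3] = oiue$u  (last char: 'u')
  sorted[4] = ue$uoi  (last char: 'i')
  sorted[5] = uoiue$  (last char: '$')
Last column: euoui$
Original string S is at sorted index 5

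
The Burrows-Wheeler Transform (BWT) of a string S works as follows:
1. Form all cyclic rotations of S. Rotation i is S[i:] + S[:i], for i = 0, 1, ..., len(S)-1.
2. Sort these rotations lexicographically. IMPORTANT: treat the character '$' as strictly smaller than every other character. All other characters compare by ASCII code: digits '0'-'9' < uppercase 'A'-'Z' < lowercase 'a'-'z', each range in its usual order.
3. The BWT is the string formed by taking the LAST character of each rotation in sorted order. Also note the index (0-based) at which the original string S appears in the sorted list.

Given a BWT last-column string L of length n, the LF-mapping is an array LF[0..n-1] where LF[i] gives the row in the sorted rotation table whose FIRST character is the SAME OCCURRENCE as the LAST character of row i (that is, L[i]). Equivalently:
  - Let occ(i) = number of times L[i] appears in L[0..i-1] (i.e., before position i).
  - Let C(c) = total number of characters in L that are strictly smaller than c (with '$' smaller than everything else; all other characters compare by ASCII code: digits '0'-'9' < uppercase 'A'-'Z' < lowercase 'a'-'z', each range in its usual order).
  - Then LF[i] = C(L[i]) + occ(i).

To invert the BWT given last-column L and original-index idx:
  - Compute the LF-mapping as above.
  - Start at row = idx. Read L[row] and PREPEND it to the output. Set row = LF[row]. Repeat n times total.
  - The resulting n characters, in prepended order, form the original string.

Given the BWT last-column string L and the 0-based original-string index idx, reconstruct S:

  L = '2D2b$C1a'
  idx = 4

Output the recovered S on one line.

LF mapping: 2 5 3 7 0 4 1 6
Walk LF starting at row 4, prepending L[row]:
  step 1: row=4, L[4]='$', prepend. Next row=LF[4]=0
  step 2: row=0, L[0]='2', prepend. Next row=LF[0]=2
  step 3: row=2, L[2]='2', prepend. Next row=LF[2]=3
  step 4: row=3, L[3]='b', prepend. Next row=LF[3]=7
  step 5: row=7, L[7]='a', prepend. Next row=LF[7]=6
  step 6: row=6, L[6]='1', prepend. Next row=LF[6]=1
  step 7: row=1, L[1]='D', prepend. Next row=LF[1]=5
  step 8: row=5, L[5]='C', prepend. Next row=LF[5]=4
Reversed output: CD1ab22$

Answer: CD1ab22$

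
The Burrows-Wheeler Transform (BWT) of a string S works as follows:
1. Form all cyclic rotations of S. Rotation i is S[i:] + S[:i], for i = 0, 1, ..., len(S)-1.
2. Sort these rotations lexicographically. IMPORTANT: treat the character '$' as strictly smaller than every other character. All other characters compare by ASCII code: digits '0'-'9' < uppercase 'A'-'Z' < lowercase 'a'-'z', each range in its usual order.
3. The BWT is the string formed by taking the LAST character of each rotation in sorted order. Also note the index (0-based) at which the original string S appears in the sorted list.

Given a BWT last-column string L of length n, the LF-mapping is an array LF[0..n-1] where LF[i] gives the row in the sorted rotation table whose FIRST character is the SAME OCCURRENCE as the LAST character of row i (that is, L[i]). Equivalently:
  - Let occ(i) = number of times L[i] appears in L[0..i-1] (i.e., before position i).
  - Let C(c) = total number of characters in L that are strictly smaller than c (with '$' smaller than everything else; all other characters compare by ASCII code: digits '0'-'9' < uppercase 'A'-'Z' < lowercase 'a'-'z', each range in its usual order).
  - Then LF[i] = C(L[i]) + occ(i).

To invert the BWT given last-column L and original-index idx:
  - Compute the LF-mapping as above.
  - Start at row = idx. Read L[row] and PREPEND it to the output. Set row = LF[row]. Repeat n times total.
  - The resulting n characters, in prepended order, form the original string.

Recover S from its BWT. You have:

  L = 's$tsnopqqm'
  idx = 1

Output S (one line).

Answer: mtnpqsoqs$

Derivation:
LF mapping: 7 0 9 8 2 3 4 5 6 1
Walk LF starting at row 1, prepending L[row]:
  step 1: row=1, L[1]='$', prepend. Next row=LF[1]=0
  step 2: row=0, L[0]='s', prepend. Next row=LF[0]=7
  step 3: row=7, L[7]='q', prepend. Next row=LF[7]=5
  step 4: row=5, L[5]='o', prepend. Next row=LF[5]=3
  step 5: row=3, L[3]='s', prepend. Next row=LF[3]=8
  step 6: row=8, L[8]='q', prepend. Next row=LF[8]=6
  step 7: row=6, L[6]='p', prepend. Next row=LF[6]=4
  step 8: row=4, L[4]='n', prepend. Next row=LF[4]=2
  step 9: row=2, L[2]='t', prepend. Next row=LF[2]=9
  step 10: row=9, L[9]='m', prepend. Next row=LF[9]=1
Reversed output: mtnpqsoqs$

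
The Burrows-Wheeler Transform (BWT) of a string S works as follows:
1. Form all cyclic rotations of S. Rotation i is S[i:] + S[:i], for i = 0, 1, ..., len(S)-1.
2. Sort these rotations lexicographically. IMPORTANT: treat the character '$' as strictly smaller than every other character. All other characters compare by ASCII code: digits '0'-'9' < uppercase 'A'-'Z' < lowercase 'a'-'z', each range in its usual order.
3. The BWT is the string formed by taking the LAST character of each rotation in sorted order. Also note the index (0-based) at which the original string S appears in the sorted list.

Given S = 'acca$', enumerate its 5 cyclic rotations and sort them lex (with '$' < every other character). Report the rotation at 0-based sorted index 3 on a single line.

All 5 rotations (rotation i = S[i:]+S[:i]):
  rot[0] = acca$
  rot[1] = cca$a
  rot[2] = ca$ac
  rot[3] = a$acc
  rot[4] = $acca
Sorted (with $ < everything):
  sorted[0] = $acca
  sorted[1] = a$acc
  sorted[2] = acca$
  sorted[3] = ca$ac
  sorted[4] = cca$a
sorted[3] = ca$ac

Answer: ca$ac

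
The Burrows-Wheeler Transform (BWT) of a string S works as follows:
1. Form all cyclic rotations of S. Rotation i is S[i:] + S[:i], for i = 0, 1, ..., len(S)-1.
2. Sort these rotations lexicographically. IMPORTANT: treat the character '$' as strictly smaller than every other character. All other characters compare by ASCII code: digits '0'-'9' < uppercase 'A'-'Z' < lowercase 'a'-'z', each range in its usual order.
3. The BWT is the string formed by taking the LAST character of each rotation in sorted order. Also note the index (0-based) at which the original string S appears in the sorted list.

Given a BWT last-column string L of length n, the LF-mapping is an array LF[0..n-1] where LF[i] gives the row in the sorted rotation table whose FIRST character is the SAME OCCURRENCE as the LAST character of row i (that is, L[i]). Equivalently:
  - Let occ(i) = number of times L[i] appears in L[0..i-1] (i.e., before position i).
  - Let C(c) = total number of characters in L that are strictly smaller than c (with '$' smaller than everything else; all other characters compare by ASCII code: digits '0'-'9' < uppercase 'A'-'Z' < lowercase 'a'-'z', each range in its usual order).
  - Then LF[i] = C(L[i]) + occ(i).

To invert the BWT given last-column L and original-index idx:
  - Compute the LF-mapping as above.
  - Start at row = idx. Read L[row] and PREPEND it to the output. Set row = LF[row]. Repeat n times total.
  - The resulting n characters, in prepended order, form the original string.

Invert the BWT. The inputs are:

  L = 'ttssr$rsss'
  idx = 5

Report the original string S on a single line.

Answer: sstrssrst$

Derivation:
LF mapping: 8 9 3 4 1 0 2 5 6 7
Walk LF starting at row 5, prepending L[row]:
  step 1: row=5, L[5]='$', prepend. Next row=LF[5]=0
  step 2: row=0, L[0]='t', prepend. Next row=LF[0]=8
  step 3: row=8, L[8]='s', prepend. Next row=LF[8]=6
  step 4: row=6, L[6]='r', prepend. Next row=LF[6]=2
  step 5: row=2, L[2]='s', prepend. Next row=LF[2]=3
  step 6: row=3, L[3]='s', prepend. Next row=LF[3]=4
  step 7: row=4, L[4]='r', prepend. Next row=LF[4]=1
  step 8: row=1, L[1]='t', prepend. Next row=LF[1]=9
  step 9: row=9, L[9]='s', prepend. Next row=LF[9]=7
  step 10: row=7, L[7]='s', prepend. Next row=LF[7]=5
Reversed output: sstrssrst$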